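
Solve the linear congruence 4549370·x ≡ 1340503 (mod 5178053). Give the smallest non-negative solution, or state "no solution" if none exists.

18472

First find gcd(4549370, 5178053):
5178053 = 1*4549370 + 628683
4549370 = 7*628683 + 148589
628683 = 4*148589 + 34327
148589 = 4*34327 + 11281
34327 = 3*11281 + 484
11281 = 23*484 + 149
484 = 3*149 + 37
149 = 4*37 + 1
37 = 37*1 + 0
gcd = 1, so a unique solution mod 5178053 exists.
Back-substitute for the Bézout coefficients:
1 = 149 − 4·37
1 = −4·484 + 13·149
1 = 13·11281 − 303·484
1 = −303·34327 + 922·11281
1 = 922·148589 − 3991·34327
1 = −3991·628683 + 16886·148589
1 = 16886·4549370 − 122193·628683
1 = −122193·5178053 + 139079·4549370
So 4549370·(139079) ≡ 1 (mod 5178053), giving 4549370⁻¹ ≡ 139079.
x ≡ 4549370⁻¹·1340503 ≡ 139079·1340503 ≡ 18472 (mod 5178053).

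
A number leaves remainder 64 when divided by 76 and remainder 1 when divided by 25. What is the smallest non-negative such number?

976

Write x = 64 + 76·k. Then 76·k ≡ 1 − 64 ≡ 12 (mod 25).
Need 76⁻¹ mod 25. Extended Euclid on (25, 1):
25 = 25*1 + 0
76⁻¹ ≡ 1 (mod 25), so k ≡ 1·12 ≡ 12 (mod 25).
x = 64 + 76·12 = 976.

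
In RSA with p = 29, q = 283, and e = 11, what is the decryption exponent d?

φ(n) = (p−1)(q−1) = 28·282 = 7896.
Need d with 11·d ≡ 1 (mod 7896). Apply the extended Euclidean algorithm:
7896 = 717*11 + 9
11 = 1*9 + 2
9 = 4*2 + 1
2 = 2*1 + 0
Back-substitute:
1 = 9 − 4·2
1 = −4·11 + 5·9
1 = 5·7896 − 3589·11
So 11·(-3589) ≡ 1 (mod 7896), hence d ≡ -3589 ≡ 4307 (mod 7896).

4307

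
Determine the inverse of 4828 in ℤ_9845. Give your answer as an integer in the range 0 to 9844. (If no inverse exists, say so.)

9272

Run Euclid on (9845, 4828):
9845 = 2×4828 + 189
4828 = 25×189 + 103
189 = 1×103 + 86
103 = 1×86 + 17
86 = 5×17 + 1
17 = 17×1 + 0
gcd = 1, so the inverse exists. Back-substitute:
1 = 86 − 5·17
1 = −5·103 + 6·86
1 = 6·189 − 11·103
1 = −11·4828 + 281·189
1 = 281·9845 − 573·4828
Hence 4828⁻¹ ≡ -573 ≡ 9272 (mod 9845).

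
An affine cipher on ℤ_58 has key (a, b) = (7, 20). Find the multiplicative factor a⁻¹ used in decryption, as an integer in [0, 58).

Run Euclid on (58, 7):
58 = 8*7 + 2
7 = 3*2 + 1
2 = 2*1 + 0
gcd = 1, so the inverse exists. Back-substitute:
1 = 7 − 3·2
1 = −3·58 + 25·7
So 7·25 ≡ 1 (mod 58).

25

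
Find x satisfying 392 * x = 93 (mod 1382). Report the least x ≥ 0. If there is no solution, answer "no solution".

no solution

gcd(392, 1382):
1382 = 3*392 + 206
392 = 1*206 + 186
206 = 1*186 + 20
186 = 9*20 + 6
20 = 3*6 + 2
6 = 3*2 + 0
gcd = 2, but 2 ∤ 93, so the congruence has no solution.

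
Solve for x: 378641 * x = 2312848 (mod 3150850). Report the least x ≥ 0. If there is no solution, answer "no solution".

First find gcd(378641, 3150850):
3150850 = 8×378641 + 121722
378641 = 3×121722 + 13475
121722 = 9×13475 + 447
13475 = 30×447 + 65
447 = 6×65 + 57
65 = 1×57 + 8
57 = 7×8 + 1
8 = 8×1 + 0
gcd = 1, so a unique solution mod 3150850 exists.
Back-substitute for the Bézout coefficients:
1 = 57 − 7·8
1 = −7·65 + 8·57
1 = 8·447 − 55·65
1 = −55·13475 + 1658·447
1 = 1658·121722 − 14977·13475
1 = −14977·378641 + 46589·121722
1 = 46589·3150850 − 387689·378641
So 378641·(-387689) ≡ 1 (mod 3150850), giving 378641⁻¹ ≡ 2763161.
x ≡ 378641⁻¹·2312848 ≡ 2763161·2312848 ≡ 13878 (mod 3150850).

13878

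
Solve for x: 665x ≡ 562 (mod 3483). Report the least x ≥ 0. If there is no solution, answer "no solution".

First find gcd(665, 3483):
3483 = 5×665 + 158
665 = 4×158 + 33
158 = 4×33 + 26
33 = 1×26 + 7
26 = 3×7 + 5
7 = 1×5 + 2
5 = 2×2 + 1
2 = 2×1 + 0
gcd = 1, so a unique solution mod 3483 exists.
Back-substitute for the Bézout coefficients:
1 = 5 − 2·2
1 = −2·7 + 3·5
1 = 3·26 − 11·7
1 = −11·33 + 14·26
1 = 14·158 − 67·33
1 = −67·665 + 282·158
1 = 282·3483 − 1477·665
So 665·(-1477) ≡ 1 (mod 3483), giving 665⁻¹ ≡ 2006.
x ≡ 665⁻¹·562 ≡ 2006·562 ≡ 2363 (mod 3483).

2363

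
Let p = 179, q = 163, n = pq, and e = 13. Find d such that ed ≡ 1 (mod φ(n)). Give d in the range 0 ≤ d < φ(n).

13309

φ(n) = (p−1)(q−1) = 178·162 = 28836.
Need d with 13·d ≡ 1 (mod 28836). Apply the extended Euclidean algorithm:
28836 = 2218*13 + 2
13 = 6*2 + 1
2 = 2*1 + 0
Back-substitute:
1 = 13 − 6·2
1 = −6·28836 + 13309·13
So 13·13309 ≡ 1 (mod 28836), hence d = 13309.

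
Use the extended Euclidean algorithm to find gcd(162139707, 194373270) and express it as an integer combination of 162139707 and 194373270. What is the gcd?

Apply Euclid's algorithm to 194373270 and 162139707:
194373270 = 1*162139707 + 32233563
162139707 = 5*32233563 + 971892
32233563 = 33*971892 + 161127
971892 = 6*161127 + 5130
161127 = 31*5130 + 2097
5130 = 2*2097 + 936
2097 = 2*936 + 225
936 = 4*225 + 36
225 = 6*36 + 9
36 = 4*9 + 0
gcd(162139707, 194373270) = 9.
Working backward:
9 = 225 − 6·36
9 = −6·936 + 25·225
9 = 25·2097 − 56·936
9 = −56·5130 + 137·2097
9 = 137·161127 − 4303·5130
9 = −4303·971892 + 25955·161127
9 = 25955·32233563 − 860818·971892
9 = −860818·162139707 + 4330045·32233563
9 = 4330045·194373270 − 5190863·162139707
So 9 = (4330045)·194373270 + (-5190863)·162139707.

9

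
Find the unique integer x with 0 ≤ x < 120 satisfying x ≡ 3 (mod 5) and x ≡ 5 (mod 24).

53

Write x = 3 + 5·k. Then 5·k ≡ 5 − 3 ≡ 2 (mod 24).
Need 5⁻¹ mod 24. Extended Euclid on (24, 5):
24 = 4×5 + 4
5 = 1×4 + 1
4 = 4×1 + 0
Back-substitute:
1 = 5 − 4
1 = −24 + 5·5
5⁻¹ ≡ 5 (mod 24), so k ≡ 5·2 ≡ 10 (mod 24).
x = 3 + 5·10 = 53.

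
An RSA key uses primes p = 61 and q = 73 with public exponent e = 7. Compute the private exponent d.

3703

φ(n) = (p−1)(q−1) = 60·72 = 4320.
Need d with 7·d ≡ 1 (mod 4320). Apply the extended Euclidean algorithm:
4320 = 617*7 + 1
7 = 7*1 + 0
Back-substitute:
1 = 4320 − 617·7
So 7·(-617) ≡ 1 (mod 4320), hence d ≡ -617 ≡ 3703 (mod 4320).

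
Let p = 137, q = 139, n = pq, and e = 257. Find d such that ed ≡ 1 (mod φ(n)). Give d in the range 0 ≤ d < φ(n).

8033

φ(n) = (p−1)(q−1) = 136·138 = 18768.
Need d with 257·d ≡ 1 (mod 18768). Apply the extended Euclidean algorithm:
18768 = 73·257 + 7
257 = 36·7 + 5
7 = 1·5 + 2
5 = 2·2 + 1
2 = 2·1 + 0
Back-substitute:
1 = 5 − 2·2
1 = −2·7 + 3·5
1 = 3·257 − 110·7
1 = −110·18768 + 8033·257
So 257·8033 ≡ 1 (mod 18768), hence d = 8033.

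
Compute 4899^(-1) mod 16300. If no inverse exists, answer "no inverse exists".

Extended Euclidean algorithm:
16300 = 3·4899 + 1603
4899 = 3·1603 + 90
1603 = 17·90 + 73
90 = 1·73 + 17
73 = 4·17 + 5
17 = 3·5 + 2
5 = 2·2 + 1
2 = 2·1 + 0
Since gcd(4899, 16300) = 1, back-substitute to write 1 as a combination:
1 = 5 − 2·2
1 = −2·17 + 7·5
1 = 7·73 − 30·17
1 = −30·90 + 37·73
1 = 37·1603 − 659·90
1 = −659·4899 + 2014·1603
1 = 2014·16300 − 6701·4899
So 4899·(-6701) ≡ 1 (mod 16300), and -6701 ≡ 9599 (mod 16300).

9599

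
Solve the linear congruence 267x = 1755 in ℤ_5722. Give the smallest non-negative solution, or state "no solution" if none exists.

1421

First find gcd(267, 5722):
5722 = 21*267 + 115
267 = 2*115 + 37
115 = 3*37 + 4
37 = 9*4 + 1
4 = 4*1 + 0
gcd = 1, so a unique solution mod 5722 exists.
Back-substitute for the Bézout coefficients:
1 = 37 − 9·4
1 = −9·115 + 28·37
1 = 28·267 − 65·115
1 = −65·5722 + 1393·267
So 267·(1393) ≡ 1 (mod 5722), giving 267⁻¹ ≡ 1393.
x ≡ 267⁻¹·1755 ≡ 1393·1755 ≡ 1421 (mod 5722).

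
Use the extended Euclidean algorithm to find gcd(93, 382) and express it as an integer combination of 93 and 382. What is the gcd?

1

Repeated division:
382 = 4*93 + 10
93 = 9*10 + 3
10 = 3*3 + 1
3 = 3*1 + 0
gcd(93, 382) = 1.
Back-substituting:
1 = 10 − 3·3
1 = −3·93 + 28·10
1 = 28·382 − 115·93
So 1 = (28)·382 + (-115)·93.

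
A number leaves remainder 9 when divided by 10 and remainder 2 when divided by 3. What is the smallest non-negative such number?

Write x = 9 + 10·k. Then 10·k ≡ 2 − 9 ≡ 2 (mod 3).
Need 10⁻¹ mod 3. Extended Euclid on (3, 1):
3 = 3*1 + 0
10⁻¹ ≡ 1 (mod 3), so k ≡ 1·2 ≡ 2 (mod 3).
x = 9 + 10·2 = 29.

29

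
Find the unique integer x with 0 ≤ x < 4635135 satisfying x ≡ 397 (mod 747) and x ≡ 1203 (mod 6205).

3804868

Write x = 397 + 747·k. Then 747·k ≡ 1203 − 397 ≡ 806 (mod 6205).
Need 747⁻¹ mod 6205. Extended Euclid on (6205, 747):
6205 = 8*747 + 229
747 = 3*229 + 60
229 = 3*60 + 49
60 = 1*49 + 11
49 = 4*11 + 5
11 = 2*5 + 1
5 = 5*1 + 0
Back-substitute:
1 = 11 − 2·5
1 = −2·49 + 9·11
1 = 9·60 − 11·49
1 = −11·229 + 42·60
1 = 42·747 − 137·229
1 = −137·6205 + 1138·747
747⁻¹ ≡ 1138 (mod 6205), so k ≡ 1138·806 ≡ 5093 (mod 6205).
x = 397 + 747·5093 = 3804868.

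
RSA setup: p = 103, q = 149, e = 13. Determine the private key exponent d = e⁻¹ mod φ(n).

φ(n) = (p−1)(q−1) = 102·148 = 15096.
Need d with 13·d ≡ 1 (mod 15096). Apply the extended Euclidean algorithm:
15096 = 1161·13 + 3
13 = 4·3 + 1
3 = 3·1 + 0
Back-substitute:
1 = 13 − 4·3
1 = −4·15096 + 4645·13
So 13·4645 ≡ 1 (mod 15096), hence d = 4645.

4645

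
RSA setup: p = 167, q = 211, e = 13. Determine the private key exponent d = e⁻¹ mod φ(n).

φ(n) = (p−1)(q−1) = 166·210 = 34860.
Need d with 13·d ≡ 1 (mod 34860). Apply the extended Euclidean algorithm:
34860 = 2681·13 + 7
13 = 1·7 + 6
7 = 1·6 + 1
6 = 6·1 + 0
Back-substitute:
1 = 7 − 6
1 = −13 + 2·7
1 = 2·34860 − 5363·13
So 13·(-5363) ≡ 1 (mod 34860), hence d ≡ -5363 ≡ 29497 (mod 34860).

29497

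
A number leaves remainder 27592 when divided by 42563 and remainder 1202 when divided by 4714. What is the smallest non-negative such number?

Write x = 27592 + 42563·k. Then 42563·k ≡ 1202 − 27592 ≡ 1894 (mod 4714).
Need 42563⁻¹ mod 4714. Extended Euclid on (4714, 137):
4714 = 34·137 + 56
137 = 2·56 + 25
56 = 2·25 + 6
25 = 4·6 + 1
6 = 6·1 + 0
Back-substitute:
1 = 25 − 4·6
1 = −4·56 + 9·25
1 = 9·137 − 22·56
1 = −22·4714 + 757·137
42563⁻¹ ≡ 757 (mod 4714), so k ≡ 757·1894 ≡ 702 (mod 4714).
x = 27592 + 42563·702 = 29906818.

29906818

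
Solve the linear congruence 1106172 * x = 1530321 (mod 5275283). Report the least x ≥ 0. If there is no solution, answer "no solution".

1084161

First find gcd(1106172, 5275283):
5275283 = 4×1106172 + 850595
1106172 = 1×850595 + 255577
850595 = 3×255577 + 83864
255577 = 3×83864 + 3985
83864 = 21×3985 + 179
3985 = 22×179 + 47
179 = 3×47 + 38
47 = 1×38 + 9
38 = 4×9 + 2
9 = 4×2 + 1
2 = 2×1 + 0
gcd = 1, so a unique solution mod 5275283 exists.
Back-substitute for the Bézout coefficients:
1 = 9 − 4·2
1 = −4·38 + 17·9
1 = 17·47 − 21·38
1 = −21·179 + 80·47
1 = 80·3985 − 1781·179
1 = −1781·83864 + 37481·3985
1 = 37481·255577 − 114224·83864
1 = −114224·850595 + 380153·255577
1 = 380153·1106172 − 494377·850595
1 = −494377·5275283 + 2357661·1106172
So 1106172·(2357661) ≡ 1 (mod 5275283), giving 1106172⁻¹ ≡ 2357661.
x ≡ 1106172⁻¹·1530321 ≡ 2357661·1530321 ≡ 1084161 (mod 5275283).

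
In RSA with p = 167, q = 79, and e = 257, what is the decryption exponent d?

5945

φ(n) = (p−1)(q−1) = 166·78 = 12948.
Need d with 257·d ≡ 1 (mod 12948). Apply the extended Euclidean algorithm:
12948 = 50*257 + 98
257 = 2*98 + 61
98 = 1*61 + 37
61 = 1*37 + 24
37 = 1*24 + 13
24 = 1*13 + 11
13 = 1*11 + 2
11 = 5*2 + 1
2 = 2*1 + 0
Back-substitute:
1 = 11 − 5·2
1 = −5·13 + 6·11
1 = 6·24 − 11·13
1 = −11·37 + 17·24
1 = 17·61 − 28·37
1 = −28·98 + 45·61
1 = 45·257 − 118·98
1 = −118·12948 + 5945·257
So 257·5945 ≡ 1 (mod 12948), hence d = 5945.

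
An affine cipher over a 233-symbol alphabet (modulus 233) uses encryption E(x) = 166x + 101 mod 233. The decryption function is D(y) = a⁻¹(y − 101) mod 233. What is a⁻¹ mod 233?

153

Extended Euclidean algorithm:
233 = 1*166 + 67
166 = 2*67 + 32
67 = 2*32 + 3
32 = 10*3 + 2
3 = 1*2 + 1
2 = 2*1 + 0
Since gcd(166, 233) = 1, back-substitute to write 1 as a combination:
1 = 3 − 2
1 = −32 + 11·3
1 = 11·67 − 23·32
1 = −23·166 + 57·67
1 = 57·233 − 80·166
Thus 166·(-80) ≡ 1 (mod 233); reducing, -80 mod 233 = 153.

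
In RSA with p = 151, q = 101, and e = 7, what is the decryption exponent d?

φ(n) = (p−1)(q−1) = 150·100 = 15000.
Need d with 7·d ≡ 1 (mod 15000). Apply the extended Euclidean algorithm:
15000 = 2142·7 + 6
7 = 1·6 + 1
6 = 6·1 + 0
Back-substitute:
1 = 7 − 6
1 = −15000 + 2143·7
So 7·2143 ≡ 1 (mod 15000), hence d = 2143.

2143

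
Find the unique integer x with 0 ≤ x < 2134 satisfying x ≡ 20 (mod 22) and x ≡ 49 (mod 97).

922

Write x = 20 + 22·k. Then 22·k ≡ 49 − 20 ≡ 29 (mod 97).
Need 22⁻¹ mod 97. Extended Euclid on (97, 22):
97 = 4*22 + 9
22 = 2*9 + 4
9 = 2*4 + 1
4 = 4*1 + 0
Back-substitute:
1 = 9 − 2·4
1 = −2·22 + 5·9
1 = 5·97 − 22·22
22⁻¹ ≡ 75 (mod 97), so k ≡ 75·29 ≡ 41 (mod 97).
x = 20 + 22·41 = 922.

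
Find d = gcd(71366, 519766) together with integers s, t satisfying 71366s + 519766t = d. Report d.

Apply Euclid's algorithm to 519766 and 71366:
519766 = 7×71366 + 20204
71366 = 3×20204 + 10754
20204 = 1×10754 + 9450
10754 = 1×9450 + 1304
9450 = 7×1304 + 322
1304 = 4×322 + 16
322 = 20×16 + 2
16 = 8×2 + 0
gcd(71366, 519766) = 2.
Back-substituting:
2 = 322 − 20·16
2 = −20·1304 + 81·322
2 = 81·9450 − 587·1304
2 = −587·10754 + 668·9450
2 = 668·20204 − 1255·10754
2 = −1255·71366 + 4433·20204
2 = 4433·519766 − 32286·71366
So 2 = (4433)·519766 + (-32286)·71366.

2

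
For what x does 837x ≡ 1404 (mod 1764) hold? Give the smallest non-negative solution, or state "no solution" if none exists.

First find gcd(837, 1764):
1764 = 2*837 + 90
837 = 9*90 + 27
90 = 3*27 + 9
27 = 3*9 + 0
gcd = 9 and 9 | 1404, so solutions exist. Divide through by 9: 93x ≡ 156 (mod 196).
Now find 93⁻¹ mod 196:
196 = 2·93 + 10
93 = 9·10 + 3
10 = 3·3 + 1
3 = 3·1 + 0
Back-substitute:
1 = 10 − 3·3
1 = −3·93 + 28·10
1 = 28·196 − 59·93
So 93·(-59) ≡ 1 (mod 196), i.e. 93⁻¹ ≡ 137.
Then x ≡ 137·156 ≡ 8 (mod 196); the smallest non-negative solution is x = 8.

8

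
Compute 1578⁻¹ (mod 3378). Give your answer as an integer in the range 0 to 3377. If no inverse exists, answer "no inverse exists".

no inverse exists

Euclidean algorithm on 3378, 1578:
3378 = 2*1578 + 222
1578 = 7*222 + 24
222 = 9*24 + 6
24 = 4*6 + 0
Since gcd = 6 > 1, 1578 is not a unit mod 3378.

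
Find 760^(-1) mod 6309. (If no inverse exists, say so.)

Extended Euclidean algorithm:
6309 = 8*760 + 229
760 = 3*229 + 73
229 = 3*73 + 10
73 = 7*10 + 3
10 = 3*3 + 1
3 = 3*1 + 0
gcd = 1, so the inverse exists. Back-substitute:
1 = 10 − 3·3
1 = −3·73 + 22·10
1 = 22·229 − 69·73
1 = −69·760 + 229·229
1 = 229·6309 − 1901·760
So 760·(-1901) ≡ 1 (mod 6309), and -1901 ≡ 4408 (mod 6309).

4408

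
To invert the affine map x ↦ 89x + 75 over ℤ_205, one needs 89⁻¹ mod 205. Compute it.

Run Euclid on (205, 89):
205 = 2×89 + 27
89 = 3×27 + 8
27 = 3×8 + 3
8 = 2×3 + 2
3 = 1×2 + 1
2 = 2×1 + 0
The gcd is 1. Working backward:
1 = 3 − 2
1 = −8 + 3·3
1 = 3·27 − 10·8
1 = −10·89 + 33·27
1 = 33·205 − 76·89
So 89·(-76) ≡ 1 (mod 205), and -76 ≡ 129 (mod 205).

129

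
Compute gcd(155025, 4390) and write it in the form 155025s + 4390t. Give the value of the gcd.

5

Repeated division:
155025 = 35·4390 + 1375
4390 = 3·1375 + 265
1375 = 5·265 + 50
265 = 5·50 + 15
50 = 3·15 + 5
15 = 3·5 + 0
gcd(155025, 4390) = 5.
Working backward:
5 = 50 − 3·15
5 = −3·265 + 16·50
5 = 16·1375 − 83·265
5 = −83·4390 + 265·1375
5 = 265·155025 − 9358·4390
So 5 = (265)·155025 + (-9358)·4390.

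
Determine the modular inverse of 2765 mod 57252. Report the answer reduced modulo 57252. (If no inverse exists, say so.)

Run Euclid on (57252, 2765):
57252 = 20*2765 + 1952
2765 = 1*1952 + 813
1952 = 2*813 + 326
813 = 2*326 + 161
326 = 2*161 + 4
161 = 40*4 + 1
4 = 4*1 + 0
The gcd is 1. Working backward:
1 = 161 − 40·4
1 = −40·326 + 81·161
1 = 81·813 − 202·326
1 = −202·1952 + 485·813
1 = 485·2765 − 687·1952
1 = −687·57252 + 14225·2765
So 2765·14225 ≡ 1 (mod 57252).

14225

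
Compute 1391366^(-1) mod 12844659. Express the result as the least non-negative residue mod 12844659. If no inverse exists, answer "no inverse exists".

gcd(12844659, 1391366) by repeated division:
12844659 = 9*1391366 + 322365
1391366 = 4*322365 + 101906
322365 = 3*101906 + 16647
101906 = 6*16647 + 2024
16647 = 8*2024 + 455
2024 = 4*455 + 204
455 = 2*204 + 47
204 = 4*47 + 16
47 = 2*16 + 15
16 = 1*15 + 1
15 = 15*1 + 0
The gcd is 1. Working backward:
1 = 16 − 15
1 = −47 + 3·16
1 = 3·204 − 13·47
1 = −13·455 + 29·204
1 = 29·2024 − 129·455
1 = −129·16647 + 1061·2024
1 = 1061·101906 − 6495·16647
1 = −6495·322365 + 20546·101906
1 = 20546·1391366 − 88679·322365
1 = −88679·12844659 + 818657·1391366
So 1391366·818657 ≡ 1 (mod 12844659).

818657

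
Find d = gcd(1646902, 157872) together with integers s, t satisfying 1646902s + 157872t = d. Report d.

Euclidean algorithm:
1646902 = 10×157872 + 68182
157872 = 2×68182 + 21508
68182 = 3×21508 + 3658
21508 = 5×3658 + 3218
3658 = 1×3218 + 440
3218 = 7×440 + 138
440 = 3×138 + 26
138 = 5×26 + 8
26 = 3×8 + 2
8 = 4×2 + 0
gcd(1646902, 157872) = 2.
Back-substituting:
2 = 26 − 3·8
2 = −3·138 + 16·26
2 = 16·440 − 51·138
2 = −51·3218 + 373·440
2 = 373·3658 − 424·3218
2 = −424·21508 + 2493·3658
2 = 2493·68182 − 7903·21508
2 = −7903·157872 + 18299·68182
2 = 18299·1646902 − 190893·157872
So 2 = (18299)·1646902 + (-190893)·157872.

2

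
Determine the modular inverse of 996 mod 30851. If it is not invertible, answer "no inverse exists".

23448

Extended Euclidean algorithm:
30851 = 30·996 + 971
996 = 1·971 + 25
971 = 38·25 + 21
25 = 1·21 + 4
21 = 5·4 + 1
4 = 4·1 + 0
The gcd is 1. Working backward:
1 = 21 − 5·4
1 = −5·25 + 6·21
1 = 6·971 − 233·25
1 = −233·996 + 239·971
1 = 239·30851 − 7403·996
Thus 996·(-7403) ≡ 1 (mod 30851); reducing, -7403 mod 30851 = 23448.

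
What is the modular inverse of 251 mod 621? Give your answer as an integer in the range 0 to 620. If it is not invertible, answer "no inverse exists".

Extended Euclidean algorithm:
621 = 2×251 + 119
251 = 2×119 + 13
119 = 9×13 + 2
13 = 6×2 + 1
2 = 2×1 + 0
The gcd is 1. Working backward:
1 = 13 − 6·2
1 = −6·119 + 55·13
1 = 55·251 − 116·119
1 = −116·621 + 287·251
So 251·287 ≡ 1 (mod 621).

287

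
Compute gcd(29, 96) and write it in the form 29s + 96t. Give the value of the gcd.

1

Apply Euclid's algorithm to 96 and 29:
96 = 3·29 + 9
29 = 3·9 + 2
9 = 4·2 + 1
2 = 2·1 + 0
gcd(29, 96) = 1.
Back-substituting:
1 = 9 − 4·2
1 = −4·29 + 13·9
1 = 13·96 − 43·29
So 1 = (13)·96 + (-43)·29.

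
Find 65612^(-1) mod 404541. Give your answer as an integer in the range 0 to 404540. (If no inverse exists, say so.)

Apply the Euclidean algorithm to 404541 and 65612:
404541 = 6·65612 + 10869
65612 = 6·10869 + 398
10869 = 27·398 + 123
398 = 3·123 + 29
123 = 4·29 + 7
29 = 4·7 + 1
7 = 7·1 + 0
Since gcd(65612, 404541) = 1, back-substitute to write 1 as a combination:
1 = 29 − 4·7
1 = −4·123 + 17·29
1 = 17·398 − 55·123
1 = −55·10869 + 1502·398
1 = 1502·65612 − 9067·10869
1 = −9067·404541 + 55904·65612
So 65612·55904 ≡ 1 (mod 404541).

55904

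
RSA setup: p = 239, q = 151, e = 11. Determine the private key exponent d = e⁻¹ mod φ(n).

φ(n) = (p−1)(q−1) = 238·150 = 35700.
Need d with 11·d ≡ 1 (mod 35700). Apply the extended Euclidean algorithm:
35700 = 3245*11 + 5
11 = 2*5 + 1
5 = 5*1 + 0
Back-substitute:
1 = 11 − 2·5
1 = −2·35700 + 6491·11
So 11·6491 ≡ 1 (mod 35700), hence d = 6491.

6491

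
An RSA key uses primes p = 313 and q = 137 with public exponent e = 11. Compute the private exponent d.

7715

φ(n) = (p−1)(q−1) = 312·136 = 42432.
Need d with 11·d ≡ 1 (mod 42432). Apply the extended Euclidean algorithm:
42432 = 3857*11 + 5
11 = 2*5 + 1
5 = 5*1 + 0
Back-substitute:
1 = 11 − 2·5
1 = −2·42432 + 7715·11
So 11·7715 ≡ 1 (mod 42432), hence d = 7715.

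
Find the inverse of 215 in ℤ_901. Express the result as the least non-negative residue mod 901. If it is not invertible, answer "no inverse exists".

813

gcd(901, 215) by repeated division:
901 = 4·215 + 41
215 = 5·41 + 10
41 = 4·10 + 1
10 = 10·1 + 0
Since gcd(215, 901) = 1, back-substitute to write 1 as a combination:
1 = 41 − 4·10
1 = −4·215 + 21·41
1 = 21·901 − 88·215
So 215·(-88) ≡ 1 (mod 901), and -88 ≡ 813 (mod 901).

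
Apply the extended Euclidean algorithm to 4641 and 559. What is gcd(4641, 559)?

13

Apply Euclid's algorithm to 4641 and 559:
4641 = 8×559 + 169
559 = 3×169 + 52
169 = 3×52 + 13
52 = 4×13 + 0
gcd(4641, 559) = 13.
Working backward:
13 = 169 − 3·52
13 = −3·559 + 10·169
13 = 10·4641 − 83·559
So 13 = (10)·4641 + (-83)·559.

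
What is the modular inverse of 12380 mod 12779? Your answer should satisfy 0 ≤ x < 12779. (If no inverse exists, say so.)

gcd(12779, 12380) by repeated division:
12779 = 1·12380 + 399
12380 = 31·399 + 11
399 = 36·11 + 3
11 = 3·3 + 2
3 = 1·2 + 1
2 = 2·1 + 0
Since gcd(12380, 12779) = 1, back-substitute to write 1 as a combination:
1 = 3 − 2
1 = −11 + 4·3
1 = 4·399 − 145·11
1 = −145·12380 + 4499·399
1 = 4499·12779 − 4644·12380
Thus 12380·(-4644) ≡ 1 (mod 12779); reducing, -4644 mod 12779 = 8135.

8135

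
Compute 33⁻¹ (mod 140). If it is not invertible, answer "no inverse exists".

Apply the Euclidean algorithm to 140 and 33:
140 = 4×33 + 8
33 = 4×8 + 1
8 = 8×1 + 0
Since gcd(33, 140) = 1, back-substitute to write 1 as a combination:
1 = 33 − 4·8
1 = −4·140 + 17·33
So 33·17 ≡ 1 (mod 140).

17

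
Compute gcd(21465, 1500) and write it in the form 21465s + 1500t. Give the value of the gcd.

Euclidean algorithm:
21465 = 14×1500 + 465
1500 = 3×465 + 105
465 = 4×105 + 45
105 = 2×45 + 15
45 = 3×15 + 0
gcd(21465, 1500) = 15.
Express as a combination:
15 = 105 − 2·45
15 = −2·465 + 9·105
15 = 9·1500 − 29·465
15 = −29·21465 + 415·1500
So 15 = (-29)·21465 + (415)·1500.

15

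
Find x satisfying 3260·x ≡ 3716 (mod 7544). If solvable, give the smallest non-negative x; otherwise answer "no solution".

339

First find gcd(3260, 7544):
7544 = 2·3260 + 1024
3260 = 3·1024 + 188
1024 = 5·188 + 84
188 = 2·84 + 20
84 = 4·20 + 4
20 = 5·4 + 0
gcd = 4 and 4 | 3716, so solutions exist. Divide through by 4: 815x ≡ 929 (mod 1886).
Now find 815⁻¹ mod 1886:
1886 = 2·815 + 256
815 = 3·256 + 47
256 = 5·47 + 21
47 = 2·21 + 5
21 = 4·5 + 1
5 = 5·1 + 0
Back-substitute:
1 = 21 − 4·5
1 = −4·47 + 9·21
1 = 9·256 − 49·47
1 = −49·815 + 156·256
1 = 156·1886 − 361·815
So 815·(-361) ≡ 1 (mod 1886), i.e. 815⁻¹ ≡ 1525.
Then x ≡ 1525·929 ≡ 339 (mod 1886); the smallest non-negative solution is x = 339.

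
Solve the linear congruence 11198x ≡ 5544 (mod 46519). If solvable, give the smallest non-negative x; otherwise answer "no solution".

First find gcd(11198, 46519):
46519 = 4×11198 + 1727
11198 = 6×1727 + 836
1727 = 2×836 + 55
836 = 15×55 + 11
55 = 5×11 + 0
gcd = 11 and 11 | 5544, so solutions exist. Divide through by 11: 1018x ≡ 504 (mod 4229).
Now find 1018⁻¹ mod 4229:
4229 = 4×1018 + 157
1018 = 6×157 + 76
157 = 2×76 + 5
76 = 15×5 + 1
5 = 5×1 + 0
Back-substitute:
1 = 76 − 15·5
1 = −15·157 + 31·76
1 = 31·1018 − 201·157
1 = −201·4229 + 835·1018
So 1018⁻¹ ≡ 835 (mod 4229).
Then x ≡ 835·504 ≡ 2169 (mod 4229); the smallest non-negative solution is x = 2169.

2169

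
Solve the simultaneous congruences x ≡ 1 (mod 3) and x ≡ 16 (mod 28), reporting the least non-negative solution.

Write x = 1 + 3·k. Then 3·k ≡ 16 − 1 ≡ 15 (mod 28).
Need 3⁻¹ mod 28. Extended Euclid on (28, 3):
28 = 9·3 + 1
3 = 3·1 + 0
Back-substitute:
1 = 28 − 9·3
3⁻¹ ≡ 19 (mod 28), so k ≡ 19·15 ≡ 5 (mod 28).
x = 1 + 3·5 = 16.

16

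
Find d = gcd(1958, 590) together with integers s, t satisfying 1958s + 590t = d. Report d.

2

Euclidean algorithm:
1958 = 3*590 + 188
590 = 3*188 + 26
188 = 7*26 + 6
26 = 4*6 + 2
6 = 3*2 + 0
gcd(1958, 590) = 2.
Working backward:
2 = 26 − 4·6
2 = −4·188 + 29·26
2 = 29·590 − 91·188
2 = −91·1958 + 302·590
So 2 = (-91)·1958 + (302)·590.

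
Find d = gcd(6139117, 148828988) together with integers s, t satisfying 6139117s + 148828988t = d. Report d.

Repeated division:
148828988 = 24*6139117 + 1490180
6139117 = 4*1490180 + 178397
1490180 = 8*178397 + 63004
178397 = 2*63004 + 52389
63004 = 1*52389 + 10615
52389 = 4*10615 + 9929
10615 = 1*9929 + 686
9929 = 14*686 + 325
686 = 2*325 + 36
325 = 9*36 + 1
36 = 36*1 + 0
gcd(6139117, 148828988) = 1.
Express as a combination:
1 = 325 − 9·36
1 = −9·686 + 19·325
1 = 19·9929 − 275·686
1 = −275·10615 + 294·9929
1 = 294·52389 − 1451·10615
1 = −1451·63004 + 1745·52389
1 = 1745·178397 − 4941·63004
1 = −4941·1490180 + 41273·178397
1 = 41273·6139117 − 170033·1490180
1 = −170033·148828988 + 4122065·6139117
So 1 = (-170033)·148828988 + (4122065)·6139117.

1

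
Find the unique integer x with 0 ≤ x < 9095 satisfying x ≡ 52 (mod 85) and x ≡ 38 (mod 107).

Write x = 52 + 85·k. Then 85·k ≡ 38 − 52 ≡ 93 (mod 107).
Need 85⁻¹ mod 107. Extended Euclid on (107, 85):
107 = 1×85 + 22
85 = 3×22 + 19
22 = 1×19 + 3
19 = 6×3 + 1
3 = 3×1 + 0
Back-substitute:
1 = 19 − 6·3
1 = −6·22 + 7·19
1 = 7·85 − 27·22
1 = −27·107 + 34·85
85⁻¹ ≡ 34 (mod 107), so k ≡ 34·93 ≡ 59 (mod 107).
x = 52 + 85·59 = 5067.

5067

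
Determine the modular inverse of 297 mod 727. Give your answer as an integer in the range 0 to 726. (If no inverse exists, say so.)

563

Extended Euclidean algorithm:
727 = 2*297 + 133
297 = 2*133 + 31
133 = 4*31 + 9
31 = 3*9 + 4
9 = 2*4 + 1
4 = 4*1 + 0
gcd = 1, so the inverse exists. Back-substitute:
1 = 9 − 2·4
1 = −2·31 + 7·9
1 = 7·133 − 30·31
1 = −30·297 + 67·133
1 = 67·727 − 164·297
Hence 297⁻¹ ≡ -164 ≡ 563 (mod 727).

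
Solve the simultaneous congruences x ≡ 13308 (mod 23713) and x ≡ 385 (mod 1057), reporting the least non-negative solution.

Write x = 13308 + 23713·k. Then 23713·k ≡ 385 − 13308 ≡ 818 (mod 1057).
Need 23713⁻¹ mod 1057. Extended Euclid on (1057, 459):
1057 = 2·459 + 139
459 = 3·139 + 42
139 = 3·42 + 13
42 = 3·13 + 3
13 = 4·3 + 1
3 = 3·1 + 0
Back-substitute:
1 = 13 − 4·3
1 = −4·42 + 13·13
1 = 13·139 − 43·42
1 = −43·459 + 142·139
1 = 142·1057 − 327·459
23713⁻¹ ≡ 730 (mod 1057), so k ≡ 730·818 ≡ 992 (mod 1057).
x = 13308 + 23713·992 = 23536604.

23536604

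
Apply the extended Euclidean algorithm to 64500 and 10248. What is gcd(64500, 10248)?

12

Euclidean algorithm:
64500 = 6*10248 + 3012
10248 = 3*3012 + 1212
3012 = 2*1212 + 588
1212 = 2*588 + 36
588 = 16*36 + 12
36 = 3*12 + 0
gcd(64500, 10248) = 12.
Back-substituting:
12 = 588 − 16·36
12 = −16·1212 + 33·588
12 = 33·3012 − 82·1212
12 = −82·10248 + 279·3012
12 = 279·64500 − 1756·10248
So 12 = (279)·64500 + (-1756)·10248.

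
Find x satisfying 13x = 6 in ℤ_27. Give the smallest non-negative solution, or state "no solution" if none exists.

15

First find gcd(13, 27):
27 = 2*13 + 1
13 = 13*1 + 0
gcd = 1, so a unique solution mod 27 exists.
Back-substitute for the Bézout coefficients:
1 = 27 − 2·13
So 13·(-2) ≡ 1 (mod 27), giving 13⁻¹ ≡ 25.
x ≡ 13⁻¹·6 ≡ 25·6 ≡ 15 (mod 27).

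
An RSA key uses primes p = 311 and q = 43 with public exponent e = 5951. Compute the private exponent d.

5951

φ(n) = (p−1)(q−1) = 310·42 = 13020.
Need d with 5951·d ≡ 1 (mod 13020). Apply the extended Euclidean algorithm:
13020 = 2*5951 + 1118
5951 = 5*1118 + 361
1118 = 3*361 + 35
361 = 10*35 + 11
35 = 3*11 + 2
11 = 5*2 + 1
2 = 2*1 + 0
Back-substitute:
1 = 11 − 5·2
1 = −5·35 + 16·11
1 = 16·361 − 165·35
1 = −165·1118 + 511·361
1 = 511·5951 − 2720·1118
1 = −2720·13020 + 5951·5951
So 5951·5951 ≡ 1 (mod 13020), hence d = 5951.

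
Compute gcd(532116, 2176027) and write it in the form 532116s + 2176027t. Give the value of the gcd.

Repeated division:
2176027 = 4·532116 + 47563
532116 = 11·47563 + 8923
47563 = 5·8923 + 2948
8923 = 3·2948 + 79
2948 = 37·79 + 25
79 = 3·25 + 4
25 = 6·4 + 1
4 = 4·1 + 0
gcd(532116, 2176027) = 1.
Back-substituting:
1 = 25 − 6·4
1 = −6·79 + 19·25
1 = 19·2948 − 709·79
1 = −709·8923 + 2146·2948
1 = 2146·47563 − 11439·8923
1 = −11439·532116 + 127975·47563
1 = 127975·2176027 − 523339·532116
So 1 = (127975)·2176027 + (-523339)·532116.

1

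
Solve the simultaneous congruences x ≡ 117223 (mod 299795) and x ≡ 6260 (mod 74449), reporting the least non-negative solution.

374261383

Write x = 117223 + 299795·k. Then 299795·k ≡ 6260 − 117223 ≡ 37935 (mod 74449).
Need 299795⁻¹ mod 74449. Extended Euclid on (74449, 1999):
74449 = 37×1999 + 486
1999 = 4×486 + 55
486 = 8×55 + 46
55 = 1×46 + 9
46 = 5×9 + 1
9 = 9×1 + 0
Back-substitute:
1 = 46 − 5·9
1 = −5·55 + 6·46
1 = 6·486 − 53·55
1 = −53·1999 + 218·486
1 = 218·74449 − 8119·1999
299795⁻¹ ≡ 66330 (mod 74449), so k ≡ 66330·37935 ≡ 1248 (mod 74449).
x = 117223 + 299795·1248 = 374261383.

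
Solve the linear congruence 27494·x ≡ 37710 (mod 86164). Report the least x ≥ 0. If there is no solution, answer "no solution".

41811

First find gcd(27494, 86164):
86164 = 3·27494 + 3682
27494 = 7·3682 + 1720
3682 = 2·1720 + 242
1720 = 7·242 + 26
242 = 9·26 + 8
26 = 3·8 + 2
8 = 4·2 + 0
gcd = 2 and 2 | 37710, so solutions exist. Divide through by 2: 13747x ≡ 18855 (mod 43082).
Now find 13747⁻¹ mod 43082:
43082 = 3*13747 + 1841
13747 = 7*1841 + 860
1841 = 2*860 + 121
860 = 7*121 + 13
121 = 9*13 + 4
13 = 3*4 + 1
4 = 4*1 + 0
Back-substitute:
1 = 13 − 3·4
1 = −3·121 + 28·13
1 = 28·860 − 199·121
1 = −199·1841 + 426·860
1 = 426·13747 − 3181·1841
1 = −3181·43082 + 9969·13747
So 13747⁻¹ ≡ 9969 (mod 43082).
Then x ≡ 9969·18855 ≡ 41811 (mod 43082); the smallest non-negative solution is x = 41811.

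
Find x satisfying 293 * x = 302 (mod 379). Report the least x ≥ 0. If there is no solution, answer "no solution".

First find gcd(293, 379):
379 = 1×293 + 86
293 = 3×86 + 35
86 = 2×35 + 16
35 = 2×16 + 3
16 = 5×3 + 1
3 = 3×1 + 0
gcd = 1, so a unique solution mod 379 exists.
Back-substitute for the Bézout coefficients:
1 = 16 − 5·3
1 = −5·35 + 11·16
1 = 11·86 − 27·35
1 = −27·293 + 92·86
1 = 92·379 − 119·293
So 293·(-119) ≡ 1 (mod 379), giving 293⁻¹ ≡ 260.
x ≡ 293⁻¹·302 ≡ 260·302 ≡ 67 (mod 379).

67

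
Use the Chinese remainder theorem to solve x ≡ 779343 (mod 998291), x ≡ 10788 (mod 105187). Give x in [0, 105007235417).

Write x = 779343 + 998291·k. Then 998291·k ≡ 10788 − 779343 ≡ 72941 (mod 105187).
Need 998291⁻¹ mod 105187. Extended Euclid on (105187, 51608):
105187 = 2*51608 + 1971
51608 = 26*1971 + 362
1971 = 5*362 + 161
362 = 2*161 + 40
161 = 4*40 + 1
40 = 40*1 + 0
Back-substitute:
1 = 161 − 4·40
1 = −4·362 + 9·161
1 = 9·1971 − 49·362
1 = −49·51608 + 1283·1971
1 = 1283·105187 − 2615·51608
998291⁻¹ ≡ 102572 (mod 105187), so k ≡ 102572·72941 ≡ 68503 (mod 105187).
x = 779343 + 998291·68503 = 68386707716.

68386707716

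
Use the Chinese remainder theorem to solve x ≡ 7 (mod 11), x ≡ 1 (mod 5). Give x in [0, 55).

51

Write x = 7 + 11·k. Then 11·k ≡ 1 − 7 ≡ 4 (mod 5).
Need 11⁻¹ mod 5. Extended Euclid on (5, 1):
5 = 5×1 + 0
11⁻¹ ≡ 1 (mod 5), so k ≡ 1·4 ≡ 4 (mod 5).
x = 7 + 11·4 = 51.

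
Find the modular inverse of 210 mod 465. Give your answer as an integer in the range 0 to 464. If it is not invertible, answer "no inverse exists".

no inverse exists

Euclidean algorithm on 465, 210:
465 = 2×210 + 45
210 = 4×45 + 30
45 = 1×30 + 15
30 = 2×15 + 0
Since gcd = 15 > 1, 210 is not a unit mod 465.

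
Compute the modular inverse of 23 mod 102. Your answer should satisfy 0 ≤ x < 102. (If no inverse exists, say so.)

Extended Euclidean algorithm:
102 = 4×23 + 10
23 = 2×10 + 3
10 = 3×3 + 1
3 = 3×1 + 0
Since gcd(23, 102) = 1, back-substitute to write 1 as a combination:
1 = 10 − 3·3
1 = −3·23 + 7·10
1 = 7·102 − 31·23
So 23·(-31) ≡ 1 (mod 102), and -31 ≡ 71 (mod 102).

71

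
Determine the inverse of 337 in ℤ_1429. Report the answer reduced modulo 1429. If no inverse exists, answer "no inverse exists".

441

Extended Euclidean algorithm:
1429 = 4×337 + 81
337 = 4×81 + 13
81 = 6×13 + 3
13 = 4×3 + 1
3 = 3×1 + 0
Since gcd(337, 1429) = 1, back-substitute to write 1 as a combination:
1 = 13 − 4·3
1 = −4·81 + 25·13
1 = 25·337 − 104·81
1 = −104·1429 + 441·337
So 337·441 ≡ 1 (mod 1429).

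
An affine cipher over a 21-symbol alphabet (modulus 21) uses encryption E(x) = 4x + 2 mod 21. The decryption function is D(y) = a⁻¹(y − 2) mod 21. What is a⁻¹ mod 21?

16

Run Euclid on (21, 4):
21 = 5×4 + 1
4 = 4×1 + 0
The gcd is 1. Working backward:
1 = 21 − 5·4
Thus 4·(-5) ≡ 1 (mod 21); reducing, -5 mod 21 = 16.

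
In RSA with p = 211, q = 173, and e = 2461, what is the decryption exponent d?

29941

φ(n) = (p−1)(q−1) = 210·172 = 36120.
Need d with 2461·d ≡ 1 (mod 36120). Apply the extended Euclidean algorithm:
36120 = 14·2461 + 1666
2461 = 1·1666 + 795
1666 = 2·795 + 76
795 = 10·76 + 35
76 = 2·35 + 6
35 = 5·6 + 5
6 = 1·5 + 1
5 = 5·1 + 0
Back-substitute:
1 = 6 − 5
1 = −35 + 6·6
1 = 6·76 − 13·35
1 = −13·795 + 136·76
1 = 136·1666 − 285·795
1 = −285·2461 + 421·1666
1 = 421·36120 − 6179·2461
So 2461·(-6179) ≡ 1 (mod 36120), hence d ≡ -6179 ≡ 29941 (mod 36120).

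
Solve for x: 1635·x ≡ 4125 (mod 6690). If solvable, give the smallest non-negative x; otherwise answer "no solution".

First find gcd(1635, 6690):
6690 = 4*1635 + 150
1635 = 10*150 + 135
150 = 1*135 + 15
135 = 9*15 + 0
gcd = 15 and 15 | 4125, so solutions exist. Divide through by 15: 109x ≡ 275 (mod 446).
Now find 109⁻¹ mod 446:
446 = 4×109 + 10
109 = 10×10 + 9
10 = 1×9 + 1
9 = 9×1 + 0
Back-substitute:
1 = 10 − 9
1 = −109 + 11·10
1 = 11·446 − 45·109
So 109·(-45) ≡ 1 (mod 446), i.e. 109⁻¹ ≡ 401.
Then x ≡ 401·275 ≡ 113 (mod 446); the smallest non-negative solution is x = 113.

113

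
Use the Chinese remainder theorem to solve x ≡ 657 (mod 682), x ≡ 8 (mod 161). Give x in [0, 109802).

26573

Write x = 657 + 682·k. Then 682·k ≡ 8 − 657 ≡ 156 (mod 161).
Need 682⁻¹ mod 161. Extended Euclid on (161, 38):
161 = 4·38 + 9
38 = 4·9 + 2
9 = 4·2 + 1
2 = 2·1 + 0
Back-substitute:
1 = 9 − 4·2
1 = −4·38 + 17·9
1 = 17·161 − 72·38
682⁻¹ ≡ 89 (mod 161), so k ≡ 89·156 ≡ 38 (mod 161).
x = 657 + 682·38 = 26573.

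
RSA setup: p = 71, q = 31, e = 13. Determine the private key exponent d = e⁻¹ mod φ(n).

1777

φ(n) = (p−1)(q−1) = 70·30 = 2100.
Need d with 13·d ≡ 1 (mod 2100). Apply the extended Euclidean algorithm:
2100 = 161*13 + 7
13 = 1*7 + 6
7 = 1*6 + 1
6 = 6*1 + 0
Back-substitute:
1 = 7 − 6
1 = −13 + 2·7
1 = 2·2100 − 323·13
So 13·(-323) ≡ 1 (mod 2100), hence d ≡ -323 ≡ 1777 (mod 2100).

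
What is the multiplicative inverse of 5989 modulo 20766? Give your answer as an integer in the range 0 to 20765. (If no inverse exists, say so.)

16411

gcd(20766, 5989) by repeated division:
20766 = 3*5989 + 2799
5989 = 2*2799 + 391
2799 = 7*391 + 62
391 = 6*62 + 19
62 = 3*19 + 5
19 = 3*5 + 4
5 = 1*4 + 1
4 = 4*1 + 0
The gcd is 1. Working backward:
1 = 5 − 4
1 = −19 + 4·5
1 = 4·62 − 13·19
1 = −13·391 + 82·62
1 = 82·2799 − 587·391
1 = −587·5989 + 1256·2799
1 = 1256·20766 − 4355·5989
Thus 5989·(-4355) ≡ 1 (mod 20766); reducing, -4355 mod 20766 = 16411.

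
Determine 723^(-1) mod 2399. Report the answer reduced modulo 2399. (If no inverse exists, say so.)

Apply the Euclidean algorithm to 2399 and 723:
2399 = 3·723 + 230
723 = 3·230 + 33
230 = 6·33 + 32
33 = 1·32 + 1
32 = 32·1 + 0
gcd = 1, so the inverse exists. Back-substitute:
1 = 33 − 32
1 = −230 + 7·33
1 = 7·723 − 22·230
1 = −22·2399 + 73·723
So 723·73 ≡ 1 (mod 2399).

73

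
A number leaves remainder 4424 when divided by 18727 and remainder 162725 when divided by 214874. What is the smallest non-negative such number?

Write x = 4424 + 18727·k. Then 18727·k ≡ 162725 − 4424 ≡ 158301 (mod 214874).
Need 18727⁻¹ mod 214874. Extended Euclid on (214874, 18727):
214874 = 11·18727 + 8877
18727 = 2·8877 + 973
8877 = 9·973 + 120
973 = 8·120 + 13
120 = 9·13 + 3
13 = 4·3 + 1
3 = 3·1 + 0
Back-substitute:
1 = 13 − 4·3
1 = −4·120 + 37·13
1 = 37·973 − 300·120
1 = −300·8877 + 2737·973
1 = 2737·18727 − 5774·8877
1 = −5774·214874 + 66251·18727
18727⁻¹ ≡ 66251 (mod 214874), so k ≡ 66251·158301 ≡ 29359 (mod 214874).
x = 4424 + 18727·29359 = 549810417.

549810417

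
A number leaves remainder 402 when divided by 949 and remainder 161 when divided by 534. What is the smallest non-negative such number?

Write x = 402 + 949·k. Then 949·k ≡ 161 − 402 ≡ 293 (mod 534).
Need 949⁻¹ mod 534. Extended Euclid on (534, 415):
534 = 1·415 + 119
415 = 3·119 + 58
119 = 2·58 + 3
58 = 19·3 + 1
3 = 3·1 + 0
Back-substitute:
1 = 58 − 19·3
1 = −19·119 + 39·58
1 = 39·415 − 136·119
1 = −136·534 + 175·415
949⁻¹ ≡ 175 (mod 534), so k ≡ 175·293 ≡ 11 (mod 534).
x = 402 + 949·11 = 10841.

10841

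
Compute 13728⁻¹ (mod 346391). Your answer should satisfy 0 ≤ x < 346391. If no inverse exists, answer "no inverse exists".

Extended Euclidean algorithm:
346391 = 25*13728 + 3191
13728 = 4*3191 + 964
3191 = 3*964 + 299
964 = 3*299 + 67
299 = 4*67 + 31
67 = 2*31 + 5
31 = 6*5 + 1
5 = 5*1 + 0
gcd = 1, so the inverse exists. Back-substitute:
1 = 31 − 6·5
1 = −6·67 + 13·31
1 = 13·299 − 58·67
1 = −58·964 + 187·299
1 = 187·3191 − 619·964
1 = −619·13728 + 2663·3191
1 = 2663·346391 − 67194·13728
So 13728·(-67194) ≡ 1 (mod 346391), and -67194 ≡ 279197 (mod 346391).

279197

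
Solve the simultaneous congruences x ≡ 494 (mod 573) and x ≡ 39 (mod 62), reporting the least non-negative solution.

Write x = 494 + 573·k. Then 573·k ≡ 39 − 494 ≡ 41 (mod 62).
Need 573⁻¹ mod 62. Extended Euclid on (62, 15):
62 = 4·15 + 2
15 = 7·2 + 1
2 = 2·1 + 0
Back-substitute:
1 = 15 − 7·2
1 = −7·62 + 29·15
573⁻¹ ≡ 29 (mod 62), so k ≡ 29·41 ≡ 11 (mod 62).
x = 494 + 573·11 = 6797.

6797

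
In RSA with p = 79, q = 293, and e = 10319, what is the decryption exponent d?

φ(n) = (p−1)(q−1) = 78·292 = 22776.
Need d with 10319·d ≡ 1 (mod 22776). Apply the extended Euclidean algorithm:
22776 = 2×10319 + 2138
10319 = 4×2138 + 1767
2138 = 1×1767 + 371
1767 = 4×371 + 283
371 = 1×283 + 88
283 = 3×88 + 19
88 = 4×19 + 12
19 = 1×12 + 7
12 = 1×7 + 5
7 = 1×5 + 2
5 = 2×2 + 1
2 = 2×1 + 0
Back-substitute:
1 = 5 − 2·2
1 = −2·7 + 3·5
1 = 3·12 − 5·7
1 = −5·19 + 8·12
1 = 8·88 − 37·19
1 = −37·283 + 119·88
1 = 119·371 − 156·283
1 = −156·1767 + 743·371
1 = 743·2138 − 899·1767
1 = −899·10319 + 4339·2138
1 = 4339·22776 − 9577·10319
So 10319·(-9577) ≡ 1 (mod 22776), hence d ≡ -9577 ≡ 13199 (mod 22776).

13199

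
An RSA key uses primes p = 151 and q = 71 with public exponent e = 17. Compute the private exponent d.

φ(n) = (p−1)(q−1) = 150·70 = 10500.
Need d with 17·d ≡ 1 (mod 10500). Apply the extended Euclidean algorithm:
10500 = 617·17 + 11
17 = 1·11 + 6
11 = 1·6 + 5
6 = 1·5 + 1
5 = 5·1 + 0
Back-substitute:
1 = 6 − 5
1 = −11 + 2·6
1 = 2·17 − 3·11
1 = −3·10500 + 1853·17
So 17·1853 ≡ 1 (mod 10500), hence d = 1853.

1853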